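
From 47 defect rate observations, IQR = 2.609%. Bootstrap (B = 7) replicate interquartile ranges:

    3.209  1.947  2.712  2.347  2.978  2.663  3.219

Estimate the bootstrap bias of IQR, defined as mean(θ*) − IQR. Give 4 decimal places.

mean(θ*) = (3.209 + 1.947 + 2.712 + 2.347 + 2.978 + 2.663 + 3.219) / 7 = 2.72500
bias = 2.72500 − 2.609

bias = +0.1160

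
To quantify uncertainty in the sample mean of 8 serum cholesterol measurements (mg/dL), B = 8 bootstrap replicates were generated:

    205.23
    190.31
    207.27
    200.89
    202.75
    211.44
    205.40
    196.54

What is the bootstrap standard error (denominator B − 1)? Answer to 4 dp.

SE* = 6.6042

Bootstrap SE is the standard deviation of the 8 replicate means.
Mean of replicates: (205.23 + 190.31 + 207.27 + 200.89 + 202.75 + 211.44 + 205.40 + 196.54) / 8 = 1619.83000 / 8 = 202.47875
Sum of squared deviations: (+2.75125)² + (−12.16875)² + (+4.79125)² + (−1.58875)² + (+0.27125)² + (+8.96125)² + (+2.92125)² + (−5.93875)² = 305.30809
Variance = 305.30809 / 7 = 43.61544
SE* = √43.61544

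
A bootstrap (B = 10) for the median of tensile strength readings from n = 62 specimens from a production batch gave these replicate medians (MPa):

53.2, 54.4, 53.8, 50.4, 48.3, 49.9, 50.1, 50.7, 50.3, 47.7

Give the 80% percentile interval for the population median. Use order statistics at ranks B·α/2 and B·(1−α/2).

Sorted replicates: 47.7, 48.3, 49.9, 50.1, 50.3, 50.4, 50.7, 53.2, 53.8, 54.4
α = 0.20; lower rank = 10 × 0.100 = 1; upper rank = 10 × 0.900 = 9.
The 1st smallest replicate is 47.7; the 9th is 53.8.

(47.7, 53.8)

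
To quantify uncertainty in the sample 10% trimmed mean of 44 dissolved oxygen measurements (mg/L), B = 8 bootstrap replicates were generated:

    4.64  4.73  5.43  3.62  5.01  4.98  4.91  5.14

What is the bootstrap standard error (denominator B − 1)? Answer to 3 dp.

SE* = 0.538

Bootstrap SE is the standard deviation of the 8 replicate 10% trimmed means.
Mean of replicates: (4.64 + 4.73 + 5.43 + 3.62 + 5.01 + 4.98 + 4.91 + 5.14) / 8 = 38.4600 / 8 = 4.8075
Sum of squared deviations: (−0.1675)² + (−0.0775)² + (+0.6225)² + (−1.1875)² + (+0.2025)² + (+0.1725)² + (+0.1025)² + (+0.3325)² = 2.0235
Variance = 2.0235 / 7 = 0.2891
SE* = √0.2891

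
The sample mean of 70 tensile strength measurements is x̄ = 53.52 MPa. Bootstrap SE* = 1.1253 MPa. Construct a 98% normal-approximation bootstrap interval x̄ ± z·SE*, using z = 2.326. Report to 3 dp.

(50.903, 56.137)

Margin = 2.326 × 1.1253 = 2.6174
Interval: 53.52 ± 2.6174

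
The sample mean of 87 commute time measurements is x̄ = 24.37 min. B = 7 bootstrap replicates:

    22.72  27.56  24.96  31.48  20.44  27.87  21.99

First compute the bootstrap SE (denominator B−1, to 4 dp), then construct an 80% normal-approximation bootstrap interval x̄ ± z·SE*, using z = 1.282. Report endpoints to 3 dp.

(19.370, 29.370)

Mean of replicates = 25.2886; sum of squared deviations = 91.2517; SE* = √(91.2517/6) = 3.8998
Margin = 1.282 × 3.8998 = 4.9995
Interval: 24.37 ± 4.9995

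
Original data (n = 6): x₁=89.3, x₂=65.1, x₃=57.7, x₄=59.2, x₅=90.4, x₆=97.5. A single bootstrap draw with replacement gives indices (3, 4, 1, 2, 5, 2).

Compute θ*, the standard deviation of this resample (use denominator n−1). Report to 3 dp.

θ* = 14.811

Resample values: 57.7, 59.2, 89.3, 65.1, 90.4, 65.1.
Mean = 71.1333; sum of squared deviations = 1096.8933
s² = 1096.8933 / 5 = 219.3787
s = √219.3787 = 14.811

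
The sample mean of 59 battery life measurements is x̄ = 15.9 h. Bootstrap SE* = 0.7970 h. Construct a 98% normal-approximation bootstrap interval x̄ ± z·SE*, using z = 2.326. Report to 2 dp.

(14.05, 17.75)

Margin = 2.326 × 0.7970 = 1.854
Interval: 15.9 ± 1.854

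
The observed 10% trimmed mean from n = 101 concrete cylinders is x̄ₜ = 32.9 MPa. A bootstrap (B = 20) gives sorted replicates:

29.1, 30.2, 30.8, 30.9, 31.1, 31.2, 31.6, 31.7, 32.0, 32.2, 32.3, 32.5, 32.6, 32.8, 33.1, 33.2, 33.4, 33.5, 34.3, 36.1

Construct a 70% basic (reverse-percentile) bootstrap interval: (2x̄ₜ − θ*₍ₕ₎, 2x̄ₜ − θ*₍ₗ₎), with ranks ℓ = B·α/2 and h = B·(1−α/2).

(32.4, 35.0)

Percentile endpoints at ranks 3 and 17: θ*₍3₎ = 30.8, θ*₍17₎ = 33.4.
Basic interval reflects these around x̄ₜ:
  lower = 2 × 32.9 − 33.4 = 32.4
  upper = 2 × 32.9 − 30.8 = 35.0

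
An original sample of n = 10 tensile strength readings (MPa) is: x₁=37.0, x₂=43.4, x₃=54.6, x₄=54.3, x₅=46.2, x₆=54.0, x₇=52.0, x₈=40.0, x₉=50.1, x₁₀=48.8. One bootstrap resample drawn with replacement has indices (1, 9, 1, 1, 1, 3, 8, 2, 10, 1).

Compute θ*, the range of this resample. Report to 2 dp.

θ* = 17.60

Resample values: 37.0, 50.1, 37.0, 37.0, 37.0, 54.6, 40.0, 43.4, 48.8, 37.0.
Range = 54.6 − 37.0 = 17.60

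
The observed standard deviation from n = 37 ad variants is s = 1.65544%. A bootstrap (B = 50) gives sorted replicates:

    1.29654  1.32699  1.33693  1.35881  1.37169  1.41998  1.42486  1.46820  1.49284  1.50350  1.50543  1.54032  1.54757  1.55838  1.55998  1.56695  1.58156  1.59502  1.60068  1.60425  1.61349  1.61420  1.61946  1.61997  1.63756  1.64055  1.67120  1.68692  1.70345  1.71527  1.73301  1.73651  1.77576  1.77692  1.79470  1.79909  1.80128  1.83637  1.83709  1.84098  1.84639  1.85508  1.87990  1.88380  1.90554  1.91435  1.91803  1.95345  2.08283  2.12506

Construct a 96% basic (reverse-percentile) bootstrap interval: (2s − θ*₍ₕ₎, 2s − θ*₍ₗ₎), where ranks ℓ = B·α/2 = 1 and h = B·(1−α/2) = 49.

(1.22805, 2.01434)

Percentile endpoints at ranks 1 and 49: θ*₍1₎ = 1.29654, θ*₍49₎ = 2.08283.
Basic interval reflects these around s:
  lower = 2 × 1.65544 − 2.08283 = 1.22805
  upper = 2 × 1.65544 − 1.29654 = 2.01434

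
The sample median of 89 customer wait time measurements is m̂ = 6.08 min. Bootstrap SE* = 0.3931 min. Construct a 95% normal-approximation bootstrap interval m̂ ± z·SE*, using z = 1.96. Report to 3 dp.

(5.310, 6.850)

Margin = 1.96 × 0.3931 = 0.7705
Interval: 6.08 ± 0.7705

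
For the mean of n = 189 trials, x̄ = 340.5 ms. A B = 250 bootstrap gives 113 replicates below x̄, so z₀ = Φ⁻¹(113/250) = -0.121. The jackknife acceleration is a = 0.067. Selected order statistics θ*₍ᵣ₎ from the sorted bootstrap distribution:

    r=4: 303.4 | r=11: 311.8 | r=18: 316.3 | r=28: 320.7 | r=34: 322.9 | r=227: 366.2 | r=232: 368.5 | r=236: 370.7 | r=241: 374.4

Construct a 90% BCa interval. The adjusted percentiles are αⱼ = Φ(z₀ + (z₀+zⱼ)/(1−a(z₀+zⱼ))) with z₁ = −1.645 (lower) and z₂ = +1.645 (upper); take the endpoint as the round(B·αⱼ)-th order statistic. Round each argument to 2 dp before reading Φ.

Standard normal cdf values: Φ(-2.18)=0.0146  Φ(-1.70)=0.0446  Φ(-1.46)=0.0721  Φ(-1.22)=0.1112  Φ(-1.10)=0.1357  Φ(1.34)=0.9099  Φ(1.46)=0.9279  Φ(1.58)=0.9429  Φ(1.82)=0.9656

(311.8, 370.7)

Lower: z₀ + z₁ = -0.121 + (-1.645) = -1.766; 1 − a(z₀+z₁) = 1 − (0.067)(-1.766) = 1.1183; argument = -0.121 + (-1.766)/1.1183 = -1.7002 → -1.70.
α₁ = Φ(-1.70) = 0.0446; rank = round(250 × 0.0446) = 11; θ*₍11₎ = 311.8.
Upper: z₀ + z₂ = 1.524; 1 − a(z₀+z₂) = 0.8979; argument = 1.5763 → 1.58; α₂ = 0.9429; rank = 236; θ*₍236₎ = 370.7.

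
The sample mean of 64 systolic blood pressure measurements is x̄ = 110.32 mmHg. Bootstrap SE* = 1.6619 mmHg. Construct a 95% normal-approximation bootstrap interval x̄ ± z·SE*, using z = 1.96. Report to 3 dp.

(107.063, 113.577)

Margin = 1.96 × 1.6619 = 3.2573
Interval: 110.32 ± 3.2573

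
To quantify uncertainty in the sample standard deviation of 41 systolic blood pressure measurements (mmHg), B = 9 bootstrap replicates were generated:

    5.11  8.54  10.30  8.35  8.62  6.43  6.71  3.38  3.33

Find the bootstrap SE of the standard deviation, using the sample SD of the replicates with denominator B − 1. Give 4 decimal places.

Bootstrap SE is the standard deviation of the 9 replicate standard deviations.
Mean of replicates: (5.11 + 8.54 + 10.30 + 8.35 + 8.62 + 6.43 + 6.71 + 3.38 + 3.33) / 9 = 60.77000 / 9 = 6.75222
Sum of squared deviations: (−1.64222)² + (+1.78778)² + (+3.54778)² + (+1.59778)² + (+1.86778)² + (−0.32222)² + (−0.04222)² + (−3.37222)² + (−3.42222)² = 47.71036
Variance = 47.71036 / 8 = 5.96379
SE* = √5.96379

SE* = 2.4421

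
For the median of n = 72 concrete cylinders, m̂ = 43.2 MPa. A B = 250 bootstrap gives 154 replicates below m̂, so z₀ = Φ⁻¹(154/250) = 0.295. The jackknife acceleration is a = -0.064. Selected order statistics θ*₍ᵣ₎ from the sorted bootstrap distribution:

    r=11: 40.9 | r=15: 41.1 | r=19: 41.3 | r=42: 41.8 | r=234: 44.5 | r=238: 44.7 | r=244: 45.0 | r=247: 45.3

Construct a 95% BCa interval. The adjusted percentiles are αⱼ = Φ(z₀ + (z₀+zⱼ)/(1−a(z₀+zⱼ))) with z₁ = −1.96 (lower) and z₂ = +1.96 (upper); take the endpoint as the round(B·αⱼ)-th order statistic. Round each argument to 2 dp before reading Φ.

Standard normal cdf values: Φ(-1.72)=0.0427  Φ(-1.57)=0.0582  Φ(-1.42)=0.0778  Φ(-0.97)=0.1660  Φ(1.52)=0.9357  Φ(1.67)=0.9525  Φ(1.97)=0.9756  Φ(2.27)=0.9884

(41.1, 45.3)

Lower: z₀ + z₁ = 0.295 + (-1.960) = -1.665; 1 − a(z₀+z₁) = 1 − (-0.064)(-1.665) = 0.8934; argument = 0.295 + (-1.665)/0.8934 = -1.5686 → -1.57.
α₁ = Φ(-1.57) = 0.0582; rank = round(250 × 0.0582) = 15; θ*₍15₎ = 41.1.
Upper: z₀ + z₂ = 2.255; 1 − a(z₀+z₂) = 1.1443; argument = 2.2656 → 2.27; α₂ = 0.9884; rank = 247; θ*₍247₎ = 45.3.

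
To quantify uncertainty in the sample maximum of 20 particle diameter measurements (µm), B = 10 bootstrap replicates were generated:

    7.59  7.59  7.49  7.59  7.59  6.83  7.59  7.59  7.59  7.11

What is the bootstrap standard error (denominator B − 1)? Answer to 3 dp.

SE* = 0.266

Bootstrap SE is the standard deviation of the 10 replicate maximums.
Mean of replicates: (7.59 + 7.59 + 7.49 + 7.59 + 7.59 + 6.83 + 7.59 + 7.59 + 7.59 + 7.11) / 10 = 74.5600 / 10 = 7.4560
Sum of squared deviations: (+0.1340)² + (+0.1340)² + (+0.0340)² + (+0.1340)² + (+0.1340)² + (−0.6260)² + (+0.1340)² + (+0.1340)² + (+0.1340)² + (−0.3460)² = 0.6384
Variance = 0.6384 / 9 = 0.0709
SE* = √0.0709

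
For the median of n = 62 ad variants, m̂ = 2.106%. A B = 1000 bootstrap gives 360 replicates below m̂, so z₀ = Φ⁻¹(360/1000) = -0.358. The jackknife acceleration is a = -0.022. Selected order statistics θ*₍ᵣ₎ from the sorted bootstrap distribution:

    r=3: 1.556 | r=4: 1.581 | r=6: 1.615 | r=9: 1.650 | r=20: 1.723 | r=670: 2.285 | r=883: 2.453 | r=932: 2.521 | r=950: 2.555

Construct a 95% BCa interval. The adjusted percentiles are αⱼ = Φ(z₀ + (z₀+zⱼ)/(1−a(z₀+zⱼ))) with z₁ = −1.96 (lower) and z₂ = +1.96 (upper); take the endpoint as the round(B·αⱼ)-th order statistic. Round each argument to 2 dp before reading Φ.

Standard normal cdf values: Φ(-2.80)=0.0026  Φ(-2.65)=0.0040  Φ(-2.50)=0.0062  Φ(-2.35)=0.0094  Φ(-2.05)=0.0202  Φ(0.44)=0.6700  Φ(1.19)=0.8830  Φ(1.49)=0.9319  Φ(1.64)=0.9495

(1.556, 2.453)

Lower: z₀ + z₁ = -0.358 + (-1.960) = -2.318; 1 − a(z₀+z₁) = 1 − (-0.022)(-2.318) = 0.9490; argument = -0.358 + (-2.318)/0.9490 = -2.8006 → -2.80.
α₁ = Φ(-2.80) = 0.0026; rank = round(1000 × 0.0026) = 3; θ*₍3₎ = 1.556.
Upper: z₀ + z₂ = 1.602; 1 − a(z₀+z₂) = 1.0352; argument = 1.1895 → 1.19; α₂ = 0.8830; rank = 883; θ*₍883₎ = 2.453.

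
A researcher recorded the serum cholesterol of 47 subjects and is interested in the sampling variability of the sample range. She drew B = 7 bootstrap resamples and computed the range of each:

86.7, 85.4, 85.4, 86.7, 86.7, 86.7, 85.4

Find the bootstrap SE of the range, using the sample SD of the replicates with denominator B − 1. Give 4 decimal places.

SE* = 0.6949

Bootstrap SE is the standard deviation of the 7 replicate ranges.
Mean of replicates: (86.7 + 85.4 + 85.4 + 86.7 + 86.7 + 86.7 + 85.4) / 7 = 603.00000 / 7 = 86.14286
Sum of squared deviations: (+0.55714)² + (−0.74286)² + (−0.74286)² + (+0.55714)² + (+0.55714)² + (+0.55714)² + (−0.74286)² = 2.89714
Variance = 2.89714 / 6 = 0.48286
SE* = √0.48286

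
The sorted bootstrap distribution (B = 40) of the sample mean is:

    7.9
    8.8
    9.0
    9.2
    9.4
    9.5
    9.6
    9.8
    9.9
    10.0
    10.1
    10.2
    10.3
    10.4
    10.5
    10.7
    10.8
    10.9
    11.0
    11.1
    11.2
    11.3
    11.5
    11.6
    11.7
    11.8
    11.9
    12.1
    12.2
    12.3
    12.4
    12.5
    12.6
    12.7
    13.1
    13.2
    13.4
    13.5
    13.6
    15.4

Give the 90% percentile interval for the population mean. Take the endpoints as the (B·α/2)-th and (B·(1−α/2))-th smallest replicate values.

(8.8, 13.5)

α = 0.10; lower rank = 40 × 0.050 = 2; upper rank = 40 × 0.950 = 38.
The 2nd smallest replicate is 8.8; the 38th is 13.5.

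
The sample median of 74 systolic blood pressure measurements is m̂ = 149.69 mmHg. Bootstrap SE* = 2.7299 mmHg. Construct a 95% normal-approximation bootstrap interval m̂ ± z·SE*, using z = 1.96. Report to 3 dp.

(144.339, 155.041)

Margin = 1.96 × 2.7299 = 5.3506
Interval: 149.69 ± 5.3506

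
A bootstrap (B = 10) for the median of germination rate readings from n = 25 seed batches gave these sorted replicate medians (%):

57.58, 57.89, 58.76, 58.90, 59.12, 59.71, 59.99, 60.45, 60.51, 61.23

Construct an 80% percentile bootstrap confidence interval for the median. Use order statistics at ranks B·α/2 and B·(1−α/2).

α = 0.20; lower rank = 10 × 0.100 = 1; upper rank = 10 × 0.900 = 9.
The 1st smallest replicate is 57.58; the 9th is 60.51.

(57.58, 60.51)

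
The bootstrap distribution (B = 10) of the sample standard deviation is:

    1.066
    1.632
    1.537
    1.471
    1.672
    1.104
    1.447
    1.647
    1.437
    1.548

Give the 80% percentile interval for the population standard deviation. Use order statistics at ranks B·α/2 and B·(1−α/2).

(1.066, 1.647)

Sorted replicates: 1.066, 1.104, 1.437, 1.447, 1.471, 1.537, 1.548, 1.632, 1.647, 1.672
α = 0.20; lower rank = 10 × 0.100 = 1; upper rank = 10 × 0.900 = 9.
The 1st smallest replicate is 1.066; the 9th is 1.647.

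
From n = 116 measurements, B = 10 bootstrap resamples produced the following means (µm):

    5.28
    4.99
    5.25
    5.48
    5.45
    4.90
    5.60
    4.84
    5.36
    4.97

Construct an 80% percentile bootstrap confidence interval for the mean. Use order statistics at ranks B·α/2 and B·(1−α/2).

Sorted replicates: 4.84, 4.90, 4.97, 4.99, 5.25, 5.28, 5.36, 5.45, 5.48, 5.60
α = 0.20; lower rank = 10 × 0.100 = 1; upper rank = 10 × 0.900 = 9.
The 1st smallest replicate is 4.84; the 9th is 5.48.

(4.84, 5.48)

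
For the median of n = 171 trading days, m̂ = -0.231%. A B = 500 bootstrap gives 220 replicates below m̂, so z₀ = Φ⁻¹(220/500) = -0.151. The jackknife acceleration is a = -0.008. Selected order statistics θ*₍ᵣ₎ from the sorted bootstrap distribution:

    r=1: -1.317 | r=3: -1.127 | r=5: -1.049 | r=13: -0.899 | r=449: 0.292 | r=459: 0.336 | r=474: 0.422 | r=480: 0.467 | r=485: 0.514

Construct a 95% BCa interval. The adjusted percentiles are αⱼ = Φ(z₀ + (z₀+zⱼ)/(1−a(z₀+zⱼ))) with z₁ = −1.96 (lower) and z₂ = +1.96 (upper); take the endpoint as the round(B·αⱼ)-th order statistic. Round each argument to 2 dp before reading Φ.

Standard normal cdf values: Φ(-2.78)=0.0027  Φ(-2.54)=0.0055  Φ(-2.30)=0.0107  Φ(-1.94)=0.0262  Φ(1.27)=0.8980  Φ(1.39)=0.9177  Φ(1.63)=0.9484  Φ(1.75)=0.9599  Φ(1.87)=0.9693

Lower: z₀ + z₁ = -0.151 + (-1.960) = -2.111; 1 − a(z₀+z₁) = 1 − (-0.008)(-2.111) = 0.9831; argument = -0.151 + (-2.111)/0.9831 = -2.2983 → -2.30.
α₁ = Φ(-2.30) = 0.0107; rank = round(500 × 0.0107) = 5; θ*₍5₎ = -1.049.
Upper: z₀ + z₂ = 1.809; 1 − a(z₀+z₂) = 1.0145; argument = 1.6322 → 1.63; α₂ = 0.9484; rank = 474; θ*₍474₎ = 0.422.

(-1.049, 0.422)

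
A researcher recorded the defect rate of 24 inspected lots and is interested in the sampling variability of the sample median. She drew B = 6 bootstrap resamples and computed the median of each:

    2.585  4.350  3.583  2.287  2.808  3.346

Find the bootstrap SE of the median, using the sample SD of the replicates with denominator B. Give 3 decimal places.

Bootstrap SE is the standard deviation of the 6 replicate medians.
Mean of replicates: (2.585 + 4.350 + 3.583 + 2.287 + 2.808 + 3.346) / 6 = 18.9590 / 6 = 3.1598
Sum of squared deviations: (−0.5748)² + (+1.1902)² + (+0.4232)² + (−0.8728)² + (−0.3518)² + (+0.1862)² = 2.8463
Variance = 2.8463 / 6 = 0.4744
SE* = √0.4744

SE* = 0.689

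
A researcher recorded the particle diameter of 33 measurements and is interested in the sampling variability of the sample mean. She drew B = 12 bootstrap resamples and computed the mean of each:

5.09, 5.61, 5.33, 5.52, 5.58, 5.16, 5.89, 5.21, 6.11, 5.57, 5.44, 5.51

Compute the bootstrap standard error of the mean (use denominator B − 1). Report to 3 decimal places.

Bootstrap SE is the standard deviation of the 12 replicate means.
Mean of replicates: (5.09 + 5.61 + 5.33 + 5.52 + 5.58 + 5.16 + 5.89 + 5.21 + 6.11 + 5.57 + 5.44 + 5.51) / 12 = 66.0200 / 12 = 5.5017
Sum of squared deviations: (−0.4117)² + (+0.1083)² + (−0.1717)² + (+0.0183)² + (+0.0783)² + (−0.3417)² + (+0.3883)² + (−0.2917)² + (+0.6083)² + (+0.0683)² + (−0.0617)² + (+0.0083)² = 0.9484
Variance = 0.9484 / 11 = 0.0862
SE* = √0.0862

SE* = 0.294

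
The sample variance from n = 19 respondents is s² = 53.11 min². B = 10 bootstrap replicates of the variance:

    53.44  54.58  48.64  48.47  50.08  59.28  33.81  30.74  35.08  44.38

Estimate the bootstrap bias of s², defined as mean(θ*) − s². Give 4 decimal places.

mean(θ*) = (53.44 + 54.58 + 48.64 + 48.47 + 50.08 + 59.28 + 33.81 + 30.74 + 35.08 + 44.38) / 10 = 45.85000
bias = 45.85000 − 53.11

bias = −7.2600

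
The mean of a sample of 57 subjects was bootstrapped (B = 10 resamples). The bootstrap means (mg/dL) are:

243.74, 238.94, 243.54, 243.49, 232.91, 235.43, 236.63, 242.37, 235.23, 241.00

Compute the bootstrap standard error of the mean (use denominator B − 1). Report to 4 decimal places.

SE* = 4.0440

Bootstrap SE is the standard deviation of the 10 replicate means.
Mean of replicates: (243.74 + 238.94 + 243.54 + 243.49 + 232.91 + 235.43 + 236.63 + 242.37 + 235.23 + 241.00) / 10 = 2393.28000 / 10 = 239.32800
Sum of squared deviations: (+4.41200)² + (−0.38800)² + (+4.21200)² + (+4.16200)² + (−6.41800)² + (−3.89800)² + (−2.69800)² + (+3.04200)² + (−4.09800)² + (+1.67200)² = 147.18676
Variance = 147.18676 / 9 = 16.35408
SE* = √16.35408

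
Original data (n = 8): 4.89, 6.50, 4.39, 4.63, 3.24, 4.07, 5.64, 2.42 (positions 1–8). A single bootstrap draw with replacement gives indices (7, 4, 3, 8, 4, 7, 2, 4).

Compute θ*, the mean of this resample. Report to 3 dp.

θ* = 4.810

Resample values: 5.64, 4.63, 4.39, 2.42, 4.63, 5.64, 6.50, 4.63.
Mean = (5.64 + 4.63 + 4.39 + 2.42 + 4.63 + 5.64 + 6.50 + 4.63) / 8 = 38.480 / 8 = 4.810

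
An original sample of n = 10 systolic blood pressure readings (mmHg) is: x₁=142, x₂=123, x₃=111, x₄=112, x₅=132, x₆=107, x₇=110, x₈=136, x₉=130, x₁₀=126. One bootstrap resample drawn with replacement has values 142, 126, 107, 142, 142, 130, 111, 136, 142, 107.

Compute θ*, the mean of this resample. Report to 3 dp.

θ* = 128.500

Mean = (142 + 126 + 107 + 142 + 142 + 130 + 111 + 136 + 142 + 107) / 10 = 1285.0 / 10 = 128.500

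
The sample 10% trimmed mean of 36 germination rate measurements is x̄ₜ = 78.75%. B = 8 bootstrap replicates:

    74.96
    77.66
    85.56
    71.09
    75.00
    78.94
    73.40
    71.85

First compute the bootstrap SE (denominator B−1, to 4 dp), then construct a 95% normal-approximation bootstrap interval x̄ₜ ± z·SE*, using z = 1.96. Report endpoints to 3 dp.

Mean of replicates = 76.0575; sum of squared deviations = 152.9386; SE* = √(152.9386/7) = 4.6742
Margin = 1.96 × 4.6742 = 9.1614
Interval: 78.75 ± 9.1614

(69.589, 87.911)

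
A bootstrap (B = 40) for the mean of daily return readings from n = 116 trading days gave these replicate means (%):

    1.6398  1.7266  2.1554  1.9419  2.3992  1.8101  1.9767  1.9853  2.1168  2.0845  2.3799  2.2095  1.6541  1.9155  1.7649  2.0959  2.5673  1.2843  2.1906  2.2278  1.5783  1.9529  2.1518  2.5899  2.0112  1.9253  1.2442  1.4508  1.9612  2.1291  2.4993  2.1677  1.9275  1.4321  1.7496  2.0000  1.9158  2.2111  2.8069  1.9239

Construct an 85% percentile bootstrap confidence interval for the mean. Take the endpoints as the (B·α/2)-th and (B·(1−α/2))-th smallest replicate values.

Sorted replicates: 1.2442, 1.2843, 1.4321, 1.4508, 1.5783, 1.6398, 1.6541, 1.7266, 1.7496, 1.7649, 1.8101, 1.9155, 1.9158, 1.9239, 1.9253, 1.9275, 1.9419, 1.9529, 1.9612, 1.9767, 1.9853, 2.0000, 2.0112, 2.0845, 2.0959, 2.1168, 2.1291, 2.1518, 2.1554, 2.1677, 2.1906, 2.2095, 2.2111, 2.2278, 2.3799, 2.3992, 2.4993, 2.5673, 2.5899, 2.8069
α = 0.15; lower rank = 40 × 0.075 = 3; upper rank = 40 × 0.925 = 37.
The 3rd smallest replicate is 1.4321; the 37th is 2.4993.

(1.4321, 2.4993)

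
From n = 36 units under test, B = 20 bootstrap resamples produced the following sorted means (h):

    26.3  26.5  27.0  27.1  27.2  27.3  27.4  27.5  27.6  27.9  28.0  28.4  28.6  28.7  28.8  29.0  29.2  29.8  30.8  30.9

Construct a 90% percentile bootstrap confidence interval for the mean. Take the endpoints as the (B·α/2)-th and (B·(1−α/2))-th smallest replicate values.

α = 0.10; lower rank = 20 × 0.050 = 1; upper rank = 20 × 0.950 = 19.
The 1st smallest replicate is 26.3; the 19th is 30.8.

(26.3, 30.8)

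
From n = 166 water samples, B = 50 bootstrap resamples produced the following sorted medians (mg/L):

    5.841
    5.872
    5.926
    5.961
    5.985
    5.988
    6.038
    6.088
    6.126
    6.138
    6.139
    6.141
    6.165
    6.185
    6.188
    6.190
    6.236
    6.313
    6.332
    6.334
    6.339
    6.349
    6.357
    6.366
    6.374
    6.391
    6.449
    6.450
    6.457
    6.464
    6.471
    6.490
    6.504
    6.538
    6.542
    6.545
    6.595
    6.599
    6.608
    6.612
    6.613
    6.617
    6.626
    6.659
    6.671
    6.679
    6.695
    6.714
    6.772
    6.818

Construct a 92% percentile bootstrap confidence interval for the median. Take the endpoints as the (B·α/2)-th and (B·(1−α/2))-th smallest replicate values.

α = 0.08; lower rank = 50 × 0.040 = 2; upper rank = 50 × 0.960 = 48.
The 2nd smallest replicate is 5.872; the 48th is 6.714.

(5.872, 6.714)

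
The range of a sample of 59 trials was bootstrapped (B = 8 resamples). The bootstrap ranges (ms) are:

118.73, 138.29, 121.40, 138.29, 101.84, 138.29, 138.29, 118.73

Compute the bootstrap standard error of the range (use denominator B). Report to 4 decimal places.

Bootstrap SE is the standard deviation of the 8 replicate ranges.
Mean of replicates: (118.73 + 138.29 + 121.40 + 138.29 + 101.84 + 138.29 + 138.29 + 118.73) / 8 = 1013.86000 / 8 = 126.73250
Sum of squared deviations: (−8.00250)² + (+11.55750)² + (−5.33250)² + (+11.55750)² + (−24.89250)² + (+11.55750)² + (+11.55750)² + (−8.00250)² = 1310.45535
Variance = 1310.45535 / 8 = 163.80692
SE* = √163.80692

SE* = 12.7987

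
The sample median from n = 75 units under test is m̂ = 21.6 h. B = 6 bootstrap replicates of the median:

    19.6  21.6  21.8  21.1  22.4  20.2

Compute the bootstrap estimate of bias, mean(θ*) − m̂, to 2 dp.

bias = −0.48

mean(θ*) = (19.6 + 21.6 + 21.8 + 21.1 + 22.4 + 20.2) / 6 = 21.117
bias = 21.117 − 21.6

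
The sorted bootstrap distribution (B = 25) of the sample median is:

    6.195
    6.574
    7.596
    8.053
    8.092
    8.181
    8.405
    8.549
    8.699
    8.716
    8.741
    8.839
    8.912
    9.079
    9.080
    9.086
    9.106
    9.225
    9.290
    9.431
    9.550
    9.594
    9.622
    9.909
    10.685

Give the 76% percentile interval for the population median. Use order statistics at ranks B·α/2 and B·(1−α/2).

(7.596, 9.594)

α = 0.24; lower rank = 25 × 0.120 = 3; upper rank = 25 × 0.880 = 22.
The 3rd smallest replicate is 7.596; the 22nd is 9.594.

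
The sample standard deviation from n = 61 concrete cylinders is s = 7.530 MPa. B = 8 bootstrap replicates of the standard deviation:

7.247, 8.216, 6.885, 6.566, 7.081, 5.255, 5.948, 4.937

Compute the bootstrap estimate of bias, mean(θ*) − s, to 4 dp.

bias = −1.0131

mean(θ*) = (7.247 + 8.216 + 6.885 + 6.566 + 7.081 + 5.255 + 5.948 + 4.937) / 8 = 6.51687
bias = 6.51687 − 7.530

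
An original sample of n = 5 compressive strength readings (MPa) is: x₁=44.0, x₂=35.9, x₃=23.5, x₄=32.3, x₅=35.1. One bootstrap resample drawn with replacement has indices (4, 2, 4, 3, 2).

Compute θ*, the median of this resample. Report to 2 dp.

Resample values: 32.3, 35.9, 32.3, 23.5, 35.9.
Sorted: 23.5, 32.3, 32.3, 35.9, 35.9
Median = middle value = 32.30

θ* = 32.30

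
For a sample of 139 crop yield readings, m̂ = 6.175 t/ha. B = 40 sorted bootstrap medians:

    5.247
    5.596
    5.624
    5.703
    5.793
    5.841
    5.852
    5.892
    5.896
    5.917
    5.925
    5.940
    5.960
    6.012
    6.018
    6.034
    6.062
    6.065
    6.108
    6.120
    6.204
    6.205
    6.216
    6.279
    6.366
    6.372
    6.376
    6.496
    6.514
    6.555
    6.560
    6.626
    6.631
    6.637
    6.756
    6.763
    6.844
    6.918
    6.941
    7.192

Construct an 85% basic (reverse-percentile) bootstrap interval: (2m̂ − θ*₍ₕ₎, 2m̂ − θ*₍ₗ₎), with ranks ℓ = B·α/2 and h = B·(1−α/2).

(5.506, 6.726)

Percentile endpoints at ranks 3 and 37: θ*₍3₎ = 5.624, θ*₍37₎ = 6.844.
Basic interval reflects these around m̂:
  lower = 2 × 6.175 − 6.844 = 5.506
  upper = 2 × 6.175 − 5.624 = 6.726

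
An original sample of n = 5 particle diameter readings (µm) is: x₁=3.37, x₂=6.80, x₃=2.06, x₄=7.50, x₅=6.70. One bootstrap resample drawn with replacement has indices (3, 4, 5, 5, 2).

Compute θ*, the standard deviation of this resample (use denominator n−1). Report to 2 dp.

Resample values: 2.06, 7.50, 6.70, 6.70, 6.80.
Mean = 5.9520; sum of squared deviations = 19.3821
s² = 19.3821 / 4 = 4.8455
s = √4.8455 = 2.20

θ* = 2.20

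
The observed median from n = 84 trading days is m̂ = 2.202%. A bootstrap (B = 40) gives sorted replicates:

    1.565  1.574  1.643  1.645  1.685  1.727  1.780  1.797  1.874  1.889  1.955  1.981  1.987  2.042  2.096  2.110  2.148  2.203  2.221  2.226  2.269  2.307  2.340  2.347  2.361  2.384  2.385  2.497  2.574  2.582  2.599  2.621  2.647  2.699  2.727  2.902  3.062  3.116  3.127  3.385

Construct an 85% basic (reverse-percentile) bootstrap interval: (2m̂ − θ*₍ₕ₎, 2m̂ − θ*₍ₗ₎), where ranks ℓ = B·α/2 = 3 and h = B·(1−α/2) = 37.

(1.342, 2.761)

Percentile endpoints at ranks 3 and 37: θ*₍3₎ = 1.643, θ*₍37₎ = 3.062.
Basic interval reflects these around m̂:
  lower = 2 × 2.202 − 3.062 = 1.342
  upper = 2 × 2.202 − 1.643 = 2.761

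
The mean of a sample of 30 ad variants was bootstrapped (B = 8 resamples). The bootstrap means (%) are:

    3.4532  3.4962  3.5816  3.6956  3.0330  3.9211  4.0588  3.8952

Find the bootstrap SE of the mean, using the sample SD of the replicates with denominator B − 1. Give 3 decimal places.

SE* = 0.327

Bootstrap SE is the standard deviation of the 8 replicate means.
Mean of replicates: (3.4532 + 3.4962 + 3.5816 + 3.6956 + 3.0330 + 3.9211 + 4.0588 + 3.8952) / 8 = 29.13470 / 8 = 3.64184
Sum of squared deviations: (−0.18864)² + (−0.14564)² + (−0.06024)² + (+0.05376)² + (−0.60884)² + (+0.27926)² + (+0.41696)² + (+0.25336)² = 0.75003
Variance = 0.75003 / 7 = 0.10715
SE* = √0.10715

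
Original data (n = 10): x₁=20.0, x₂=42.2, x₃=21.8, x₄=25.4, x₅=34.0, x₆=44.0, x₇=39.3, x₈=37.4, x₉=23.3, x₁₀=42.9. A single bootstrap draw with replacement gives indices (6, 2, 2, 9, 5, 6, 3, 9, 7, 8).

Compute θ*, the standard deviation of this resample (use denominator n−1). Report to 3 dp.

Resample values: 44.0, 42.2, 42.2, 23.3, 34.0, 44.0, 21.8, 23.3, 39.3, 37.4.
Mean = 35.1500; sum of squared deviations = 738.7250
s² = 738.7250 / 9 = 82.0806
s = √82.0806 = 9.060

θ* = 9.060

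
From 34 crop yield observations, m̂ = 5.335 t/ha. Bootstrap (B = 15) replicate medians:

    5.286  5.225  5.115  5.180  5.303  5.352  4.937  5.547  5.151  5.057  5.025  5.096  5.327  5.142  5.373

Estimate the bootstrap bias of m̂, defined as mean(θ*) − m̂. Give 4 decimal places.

mean(θ*) = (5.286 + 5.225 + 5.115 + 5.180 + 5.303 + 5.352 + 4.937 + 5.547 + 5.151 + 5.057 + 5.025 + 5.096 + 5.327 + 5.142 + 5.373) / 15 = 5.20773
bias = 5.20773 − 5.335

bias = −0.1273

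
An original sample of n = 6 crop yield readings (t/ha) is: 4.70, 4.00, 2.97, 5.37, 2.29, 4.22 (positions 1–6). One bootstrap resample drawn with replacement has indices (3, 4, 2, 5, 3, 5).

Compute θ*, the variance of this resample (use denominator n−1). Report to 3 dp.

θ* = 1.406

Resample values: 2.97, 5.37, 4.00, 2.29, 2.97, 2.29.
Mean = 3.3150; sum of squared deviations = 7.0316
s² = 7.0316 / 5 = 1.4063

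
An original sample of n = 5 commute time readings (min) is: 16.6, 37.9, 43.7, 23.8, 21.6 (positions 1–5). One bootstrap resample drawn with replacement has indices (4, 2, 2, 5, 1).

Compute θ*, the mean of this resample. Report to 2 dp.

Resample values: 23.8, 37.9, 37.9, 21.6, 16.6.
Mean = (23.8 + 37.9 + 37.9 + 21.6 + 16.6) / 5 = 137.80 / 5 = 27.56

θ* = 27.56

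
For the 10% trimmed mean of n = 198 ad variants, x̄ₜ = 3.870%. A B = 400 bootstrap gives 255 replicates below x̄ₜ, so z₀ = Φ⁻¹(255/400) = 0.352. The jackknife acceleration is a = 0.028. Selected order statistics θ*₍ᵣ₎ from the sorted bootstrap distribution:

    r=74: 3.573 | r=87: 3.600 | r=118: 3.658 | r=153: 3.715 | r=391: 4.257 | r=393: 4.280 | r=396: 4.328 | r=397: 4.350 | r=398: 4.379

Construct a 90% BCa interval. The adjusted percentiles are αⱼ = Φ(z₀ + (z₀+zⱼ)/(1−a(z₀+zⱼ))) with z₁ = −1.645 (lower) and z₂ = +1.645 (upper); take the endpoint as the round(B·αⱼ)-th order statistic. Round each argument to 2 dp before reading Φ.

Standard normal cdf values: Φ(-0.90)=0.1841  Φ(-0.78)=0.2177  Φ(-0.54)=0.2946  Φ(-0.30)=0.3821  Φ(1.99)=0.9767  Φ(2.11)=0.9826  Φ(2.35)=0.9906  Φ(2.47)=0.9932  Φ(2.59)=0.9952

Lower: z₀ + z₁ = 0.352 + (-1.645) = -1.293; 1 − a(z₀+z₁) = 1 − (0.028)(-1.293) = 1.0362; argument = 0.352 + (-1.293)/1.0362 = -0.8958 → -0.90.
α₁ = Φ(-0.90) = 0.1841; rank = round(400 × 0.1841) = 74; θ*₍74₎ = 3.573.
Upper: z₀ + z₂ = 1.997; 1 − a(z₀+z₂) = 0.9441; argument = 2.4673 → 2.47; α₂ = 0.9932; rank = 397; θ*₍397₎ = 4.350.

(3.573, 4.350)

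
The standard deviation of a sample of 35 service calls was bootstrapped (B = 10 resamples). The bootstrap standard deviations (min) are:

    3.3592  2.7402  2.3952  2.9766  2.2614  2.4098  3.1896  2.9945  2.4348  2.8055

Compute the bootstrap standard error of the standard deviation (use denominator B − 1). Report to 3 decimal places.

SE* = 0.374

Bootstrap SE is the standard deviation of the 10 replicate standard deviations.
Mean of replicates: (3.3592 + 2.7402 + 2.3952 + 2.9766 + 2.2614 + 2.4098 + 3.1896 + 2.9945 + 2.4348 + 2.8055) / 10 = 27.56680 / 10 = 2.75668
Sum of squared deviations: (+0.60252)² + (−0.01648)² + (−0.36148)² + (+0.21992)² + (−0.49528)² + (−0.34688)² + (+0.43292)² + (+0.23782)² + (−0.32188)² + (+0.04882)² = 1.25793
Variance = 1.25793 / 9 = 0.13977
SE* = √0.13977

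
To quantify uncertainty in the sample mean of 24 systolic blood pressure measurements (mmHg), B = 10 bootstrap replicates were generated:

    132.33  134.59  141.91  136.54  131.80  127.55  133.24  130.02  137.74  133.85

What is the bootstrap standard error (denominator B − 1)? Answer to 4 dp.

Bootstrap SE is the standard deviation of the 10 replicate means.
Mean of replicates: (132.33 + 134.59 + 141.91 + 136.54 + 131.80 + 127.55 + 133.24 + 130.02 + 137.74 + 133.85) / 10 = 1339.57000 / 10 = 133.95700
Sum of squared deviations: (−1.62700)² + (+0.63300)² + (+7.95300)² + (+2.58300)² + (−2.15700)² + (−6.40700)² + (−0.71700)² + (−3.93700)² + (+3.78300)² + (−0.10700)² = 149.00881
Variance = 149.00881 / 9 = 16.55653
SE* = √16.55653

SE* = 4.0690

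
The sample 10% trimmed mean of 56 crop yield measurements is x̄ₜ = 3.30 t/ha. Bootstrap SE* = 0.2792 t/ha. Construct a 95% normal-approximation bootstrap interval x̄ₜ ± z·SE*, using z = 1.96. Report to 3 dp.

(2.753, 3.847)

Margin = 1.96 × 0.2792 = 0.5472
Interval: 3.30 ± 0.5472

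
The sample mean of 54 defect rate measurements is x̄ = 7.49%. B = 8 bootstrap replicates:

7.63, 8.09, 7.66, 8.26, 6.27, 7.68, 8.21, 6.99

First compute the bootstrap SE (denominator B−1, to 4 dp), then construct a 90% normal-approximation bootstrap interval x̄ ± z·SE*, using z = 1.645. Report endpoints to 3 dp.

Mean of replicates = 7.5987; sum of squared deviations = 3.1997; SE* = √(3.1997/7) = 0.6761
Margin = 1.645 × 0.6761 = 1.1122
Interval: 7.49 ± 1.1122

(6.378, 8.602)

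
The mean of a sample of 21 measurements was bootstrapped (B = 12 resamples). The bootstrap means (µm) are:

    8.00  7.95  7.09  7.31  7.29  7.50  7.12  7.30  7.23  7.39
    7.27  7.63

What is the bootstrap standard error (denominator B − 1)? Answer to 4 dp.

SE* = 0.2969

Bootstrap SE is the standard deviation of the 12 replicate means.
Mean of replicates: (8.00 + 7.95 + 7.09 + 7.31 + 7.29 + 7.50 + 7.12 + 7.30 + 7.23 + 7.39 + 7.27 + 7.63) / 12 = 89.08000 / 12 = 7.42333
Sum of squared deviations: (+0.57667)² + (+0.52667)² + (−0.33333)² + (−0.11333)² + (−0.13333)² + (+0.07667)² + (−0.30333)² + (−0.12333)² + (−0.19333)² + (−0.03333)² + (−0.15333)² + (+0.20667)² = 0.96947
Variance = 0.96947 / 11 = 0.08813
SE* = √0.08813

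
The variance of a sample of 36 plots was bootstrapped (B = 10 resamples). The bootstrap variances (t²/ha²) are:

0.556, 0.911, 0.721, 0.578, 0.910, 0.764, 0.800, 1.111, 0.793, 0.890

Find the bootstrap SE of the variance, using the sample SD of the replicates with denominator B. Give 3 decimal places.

SE* = 0.157

Bootstrap SE is the standard deviation of the 10 replicate variances.
Mean of replicates: (0.556 + 0.911 + 0.721 + 0.578 + 0.910 + 0.764 + 0.800 + 1.111 + 0.793 + 0.890) / 10 = 8.0340 / 10 = 0.8034
Sum of squared deviations: (−0.2474)² + (+0.1076)² + (−0.0824)² + (−0.2254)² + (+0.1066)² + (−0.0394)² + (−0.0034)² + (+0.3076)² + (−0.0104)² + (+0.0866)² = 0.2455
Variance = 0.2455 / 10 = 0.0246
SE* = √0.0246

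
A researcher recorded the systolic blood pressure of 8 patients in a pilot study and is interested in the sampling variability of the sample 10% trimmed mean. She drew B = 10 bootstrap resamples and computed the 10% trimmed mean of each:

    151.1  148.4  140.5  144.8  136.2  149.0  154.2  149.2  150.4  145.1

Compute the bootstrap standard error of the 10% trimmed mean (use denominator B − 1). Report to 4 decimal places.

Bootstrap SE is the standard deviation of the 10 replicate 10% trimmed means.
Mean of replicates: (151.1 + 148.4 + 140.5 + 144.8 + 136.2 + 149.0 + 154.2 + 149.2 + 150.4 + 145.1) / 10 = 1468.90000 / 10 = 146.89000
Sum of squared deviations: (+4.21000)² + (+1.51000)² + (−6.39000)² + (−2.09000)² + (−10.69000)² + (+2.11000)² + (+7.31000)² + (+2.31000)² + (+3.51000)² + (−1.79000)² = 258.22900
Variance = 258.22900 / 9 = 28.69211
SE* = √28.69211

SE* = 5.3565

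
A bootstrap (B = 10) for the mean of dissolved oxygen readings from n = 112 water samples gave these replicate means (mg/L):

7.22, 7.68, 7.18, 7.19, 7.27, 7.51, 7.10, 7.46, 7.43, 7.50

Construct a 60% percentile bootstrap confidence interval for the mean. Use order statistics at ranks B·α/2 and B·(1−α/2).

(7.18, 7.50)

Sorted replicates: 7.10, 7.18, 7.19, 7.22, 7.27, 7.43, 7.46, 7.50, 7.51, 7.68
α = 0.40; lower rank = 10 × 0.200 = 2; upper rank = 10 × 0.800 = 8.
The 2nd smallest replicate is 7.18; the 8th is 7.50.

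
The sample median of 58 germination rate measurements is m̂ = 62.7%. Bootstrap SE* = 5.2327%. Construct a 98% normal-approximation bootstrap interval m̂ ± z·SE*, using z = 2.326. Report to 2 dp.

Margin = 2.326 × 5.2327 = 12.171
Interval: 62.7 ± 12.171

(50.53, 74.87)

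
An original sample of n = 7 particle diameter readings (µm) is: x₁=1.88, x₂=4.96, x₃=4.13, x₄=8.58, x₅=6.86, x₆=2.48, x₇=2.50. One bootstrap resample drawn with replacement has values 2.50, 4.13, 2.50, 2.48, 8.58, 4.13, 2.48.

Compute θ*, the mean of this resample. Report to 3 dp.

θ* = 3.829

Mean = (2.50 + 4.13 + 2.50 + 2.48 + 8.58 + 4.13 + 2.48) / 7 = 26.800 / 7 = 3.829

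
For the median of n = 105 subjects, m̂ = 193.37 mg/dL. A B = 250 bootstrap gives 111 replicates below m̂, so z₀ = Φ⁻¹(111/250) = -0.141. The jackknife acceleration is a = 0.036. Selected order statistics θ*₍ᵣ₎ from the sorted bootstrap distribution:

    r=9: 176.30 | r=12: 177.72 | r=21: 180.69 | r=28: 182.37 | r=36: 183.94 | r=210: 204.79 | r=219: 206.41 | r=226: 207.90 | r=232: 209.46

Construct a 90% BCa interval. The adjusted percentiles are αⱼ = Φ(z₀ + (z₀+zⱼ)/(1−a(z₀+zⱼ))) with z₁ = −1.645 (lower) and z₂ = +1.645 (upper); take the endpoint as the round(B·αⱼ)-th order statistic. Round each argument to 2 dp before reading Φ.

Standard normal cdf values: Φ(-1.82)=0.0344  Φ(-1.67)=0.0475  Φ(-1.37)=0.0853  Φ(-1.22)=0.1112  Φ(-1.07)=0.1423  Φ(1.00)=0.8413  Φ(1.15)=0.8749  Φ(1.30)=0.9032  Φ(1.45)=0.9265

(176.30, 209.46)

Lower: z₀ + z₁ = -0.141 + (-1.645) = -1.786; 1 − a(z₀+z₁) = 1 − (0.036)(-1.786) = 1.0643; argument = -0.141 + (-1.786)/1.0643 = -1.8191 → -1.82.
α₁ = Φ(-1.82) = 0.0344; rank = round(250 × 0.0344) = 9; θ*₍9₎ = 176.30.
Upper: z₀ + z₂ = 1.504; 1 − a(z₀+z₂) = 0.9459; argument = 1.4491 → 1.45; α₂ = 0.9265; rank = 232; θ*₍232₎ = 209.46.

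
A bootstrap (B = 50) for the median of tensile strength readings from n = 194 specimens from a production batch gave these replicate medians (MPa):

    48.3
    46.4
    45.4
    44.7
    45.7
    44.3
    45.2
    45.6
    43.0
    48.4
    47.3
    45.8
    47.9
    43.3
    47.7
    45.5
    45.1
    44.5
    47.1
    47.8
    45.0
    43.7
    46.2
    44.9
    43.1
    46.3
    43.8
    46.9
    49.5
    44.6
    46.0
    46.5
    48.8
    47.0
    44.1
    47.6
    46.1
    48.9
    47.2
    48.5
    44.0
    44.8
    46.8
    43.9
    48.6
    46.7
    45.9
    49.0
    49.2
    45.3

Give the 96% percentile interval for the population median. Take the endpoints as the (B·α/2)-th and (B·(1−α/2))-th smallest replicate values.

(43.0, 49.2)

Sorted replicates: 43.0, 43.1, 43.3, 43.7, 43.8, 43.9, 44.0, 44.1, 44.3, 44.5, 44.6, 44.7, 44.8, 44.9, 45.0, 45.1, 45.2, 45.3, 45.4, 45.5, 45.6, 45.7, 45.8, 45.9, 46.0, 46.1, 46.2, 46.3, 46.4, 46.5, 46.7, 46.8, 46.9, 47.0, 47.1, 47.2, 47.3, 47.6, 47.7, 47.8, 47.9, 48.3, 48.4, 48.5, 48.6, 48.8, 48.9, 49.0, 49.2, 49.5
α = 0.04; lower rank = 50 × 0.020 = 1; upper rank = 50 × 0.980 = 49.
The 1st smallest replicate is 43.0; the 49th is 49.2.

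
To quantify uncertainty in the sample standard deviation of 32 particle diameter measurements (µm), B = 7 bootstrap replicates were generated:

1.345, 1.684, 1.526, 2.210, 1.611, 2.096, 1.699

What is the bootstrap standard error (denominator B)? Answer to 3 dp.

Bootstrap SE is the standard deviation of the 7 replicate standard deviations.
Mean of replicates: (1.345 + 1.684 + 1.526 + 2.210 + 1.611 + 2.096 + 1.699) / 7 = 12.1710 / 7 = 1.7387
Sum of squared deviations: (−0.3937)² + (−0.0547)² + (−0.2127)² + (+0.4713)² + (−0.1277)² + (+0.3573)² + (−0.0397)² = 0.5709
Variance = 0.5709 / 7 = 0.0816
SE* = √0.0816

SE* = 0.286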